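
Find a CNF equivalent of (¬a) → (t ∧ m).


Step 1: Rewrite (¬a) → (t ∧ m) as ¬(¬a) ∨ (t ∧ m).
Step 2: Distribute ∨ over ∧.
Step 3: Eliminate any double negations (¬¬X = X).

(a ∨ t) ∧ (a ∨ m)


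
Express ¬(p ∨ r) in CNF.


Step 1: Apply De Morgan: ¬(p ∨ r) = ¬p ∧ ¬r.

(¬p) ∧ (¬r)


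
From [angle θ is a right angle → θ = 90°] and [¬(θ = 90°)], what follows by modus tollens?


Modus tollens: from (P → Q) and ¬Q, infer ¬P.
Q = 'θ = 90°' is denied; since P → Q, P must also fail.

Not (angle θ is a right angle).


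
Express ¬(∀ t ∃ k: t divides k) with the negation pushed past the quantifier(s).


Negation flips each quantifier (∀↔∃) and negates the inner predicate.
¬(∀ t ∃ k: φ) = ∃ t ∀ k: ¬φ.

∃ t ∀ k: ¬(t divides k)


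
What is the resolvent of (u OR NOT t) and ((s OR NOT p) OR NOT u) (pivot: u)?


The clauses contain complementary literals u and NOTu.
Resolution eliminates this pair and disjoins the remaining literals (merging duplicates).

((NOT t OR s) OR NOT p)


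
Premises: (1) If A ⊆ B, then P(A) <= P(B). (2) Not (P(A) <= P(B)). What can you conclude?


Modus tollens: from (P → Q) and ¬Q, infer ¬P.
Q = 'P(A) <= P(B)' is denied; since P → Q, P must also fail.

Not (A ⊆ B).


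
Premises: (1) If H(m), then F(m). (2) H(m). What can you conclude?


Modus ponens: from (P → Q) and P, infer Q.
P = 'H(m)' is asserted, and P → Q holds, so Q follows.

F(m).


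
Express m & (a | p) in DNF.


Step 1: Distribute ∧ over ∨: m ∧ (a ∨ p) = (m ∧ a) ∨ (m ∧ p).

(m & a) | (m & p)


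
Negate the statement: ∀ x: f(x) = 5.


¬(∀ x: φ) = ∃ x: ¬φ, and ¬(∃ x: φ) = ∀ x: ¬φ.
Apply to the universal statement.

∃ x: ¬(f(x) = 5)


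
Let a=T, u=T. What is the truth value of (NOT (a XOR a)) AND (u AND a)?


Substitute a=T, u=T:
a XOR a = T XOR T = F
NOT (a XOR a) = T
u AND a = T AND T = T
(NOT (a XOR a)) AND (u AND a) = T AND T = T

T


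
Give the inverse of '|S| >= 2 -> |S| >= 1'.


The inverse of (P → Q) is (¬P → ¬Q). It is equivalent to the converse, not to the original.
Here P = '|S| >= 2' and Q = '|S| >= 1'.

If not (|S| >= 2), then not (|S| >= 1).


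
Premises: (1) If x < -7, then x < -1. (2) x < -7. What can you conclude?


Modus ponens: from (P → Q) and P, infer Q.
P = 'x < -7' is asserted, and P → Q holds, so Q follows.

x < -1.


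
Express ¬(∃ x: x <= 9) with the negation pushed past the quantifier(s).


¬(∀ x: φ) = ∃ x: ¬φ, and ¬(∃ x: φ) = ∀ x: ¬φ.
Apply to the existential statement.

∀ x: ¬(x <= 9)


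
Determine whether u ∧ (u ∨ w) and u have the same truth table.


Compare truth tables:
u | w | φ | ψ
-------------
F | F | F | F
T | F | T | T
F | T | F | F
T | T | T | T
The columns φ and ψ agree on every row.

Yes, they are logically equivalent.


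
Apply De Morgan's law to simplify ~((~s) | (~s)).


De Morgan: the negation of a disjunction is the conjunction of the negations.
Distribute ~ across |, flipping it to &, and negate each literal.

s & s


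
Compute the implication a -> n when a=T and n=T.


Implication is false only when antecedent is true and consequent is false.
Substitute: a=T, n=T.
T -> T evaluates to T.

T


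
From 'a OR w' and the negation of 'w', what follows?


Disjunctive syllogism: from (P ∨ Q) and ¬P, infer Q.
One disjunct, 'w', is ruled out; the other must hold.

a


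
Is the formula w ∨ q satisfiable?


Search for a satisfying assignment over {q, w}.
Try q=T, w=F: the formula evaluates to T.
A satisfying assignment exists.

Satisfiable.


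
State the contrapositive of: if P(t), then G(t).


The contrapositive of (P → Q) is (¬Q → ¬P); it is logically equivalent to the original.
Here P = 'P(t)' and Q = 'G(t)'.

If not (G(t)), then not (P(t)).


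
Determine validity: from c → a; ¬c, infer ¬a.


This is denying the antecedent (fallacy). There exist truth assignments where the premises are all true but the conclusion is false.

Invalid.


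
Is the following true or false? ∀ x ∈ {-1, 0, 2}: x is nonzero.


Evaluate the predicate on each element: -1:T, 0:F, 2:T.
Counterexample x = 0 fails the predicate.

F


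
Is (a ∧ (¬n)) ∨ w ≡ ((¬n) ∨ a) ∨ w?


Compare truth tables:
a | n | w | φ | ψ
-----------------
F | F | F | F | T
T | F | F | T | T
F | T | F | F | F
T | T | F | F | T
F | F | T | T | T
T | F | T | T | T
F | T | T | T | T
T | T | T | T | T
They differ at row 1 (a=F, n=F, w=F): φ=F but ψ=T.

No, they are not logically equivalent.


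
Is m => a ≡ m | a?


Compare truth tables:
a | m | φ | ψ
-------------
False | False | True | False
True | False | True | True
False | True | False | True
True | True | True | True
They differ at row 1 (a=False, m=False): φ=True but ψ=False.

No, they are not logically equivalent.


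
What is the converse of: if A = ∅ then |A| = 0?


The converse of (P → Q) is (Q → P). It is not in general equivalent to the original.
Here P = 'A = ∅' and Q = '|A| = 0'.

If |A| = 0, then A = ∅.


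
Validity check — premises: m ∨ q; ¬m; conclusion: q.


This matches the form of disjunctive syllogism: the conclusion follows in every model of the premises.

Valid.


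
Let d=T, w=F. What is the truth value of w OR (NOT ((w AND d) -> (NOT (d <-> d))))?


Substitute d=T, w=F:
w AND d = F AND T = F
d <-> d = T <-> T = T
NOT (d <-> d) = F
(w AND d) -> (NOT (d <-> d)) = F -> F = T
NOT ((w AND d) -> (NOT (d <-> d))) = F
w OR (NOT ((w AND d) -> (NOT (d <-> d)))) = F OR F = F

F


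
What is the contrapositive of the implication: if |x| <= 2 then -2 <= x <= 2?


The contrapositive of (P → Q) is (¬Q → ¬P); it is logically equivalent to the original.
Here P = '|x| <= 2' and Q = '-2 <= x <= 2'.

If not (-2 <= x <= 2), then not (|x| <= 2).


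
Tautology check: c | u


Build the truth table over {c, u}:
c | u | φ
---------
False | False | False
True | False | True
False | True | True
True | True | True
Counterexample at row 1: with c=False, u=False, the formula is False.

No, it is not a tautology.


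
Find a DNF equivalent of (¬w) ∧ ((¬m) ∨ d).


Step 1: Distribute ∧ over ∨: (¬w) ∧ ((¬m) ∨ d) = ((¬w) ∧ (¬m)) ∨ ((¬w) ∧ d).

((¬w) ∧ (¬m)) ∨ ((¬w) ∧ d)


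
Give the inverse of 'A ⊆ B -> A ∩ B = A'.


The inverse of (P → Q) is (¬P → ¬Q). It is equivalent to the converse, not to the original.
Here P = 'A ⊆ B' and Q = 'A ∩ B = A'.

If not (A ⊆ B), then not (A ∩ B = A).


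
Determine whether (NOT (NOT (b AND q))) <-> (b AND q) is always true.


Build the truth table over {b, q}:
b | q | φ
---------
F | F | T
T | F | T
F | T | T
T | T | T
Every row evaluates to true.

Yes, it is a tautology.


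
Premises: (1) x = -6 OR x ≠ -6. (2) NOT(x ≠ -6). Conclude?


Disjunctive syllogism: from (P ∨ Q) and ¬P, infer Q.
One disjunct, 'x ≠ -6', is ruled out; the other must hold.

x = -6


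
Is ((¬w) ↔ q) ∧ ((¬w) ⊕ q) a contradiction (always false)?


Truth table over {q, w}:
q | w | φ
---------
F | F | F
T | F | F
F | T | F
T | T | F
Every row is false.

Yes, it is a contradiction.


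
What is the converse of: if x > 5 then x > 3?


The converse of (P → Q) is (Q → P). It is not in general equivalent to the original.
Here P = 'x > 5' and Q = 'x > 3'.

If x > 3, then x > 5.


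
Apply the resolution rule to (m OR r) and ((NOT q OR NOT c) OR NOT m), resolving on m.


The clauses contain complementary literals m and NOTm.
Resolution eliminates this pair and disjoins the remaining literals (merging duplicates).

((r OR NOT q) OR NOT c)


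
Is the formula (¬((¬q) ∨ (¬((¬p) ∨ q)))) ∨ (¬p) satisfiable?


Search for a satisfying assignment over {p, q}.
Try p=F, q=F: the formula evaluates to T.
A satisfying assignment exists.

Satisfiable.


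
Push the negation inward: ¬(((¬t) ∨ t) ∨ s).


De Morgan: the negation of a disjunction is the conjunction of the negations.
Distribute ¬ across ∨, flipping it to ∧, and negate each literal.

(t ∧ (¬t)) ∧ (¬s)


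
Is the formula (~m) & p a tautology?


Build the truth table over {m, p}:
m | p | φ
---------
False | False | False
True | False | False
False | True | True
True | True | False
Counterexample at row 1: with m=False, p=False, the formula is False.

No, it is not a tautology.


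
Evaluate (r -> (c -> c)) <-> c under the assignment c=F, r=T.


Substitute c=F, r=T:
c -> c = F -> F = T
r -> (c -> c) = T -> T = T
(r -> (c -> c)) <-> c = T <-> F = F

F


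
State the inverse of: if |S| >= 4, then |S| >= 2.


The inverse of (P → Q) is (¬P → ¬Q). It is equivalent to the converse, not to the original.
Here P = '|S| >= 4' and Q = '|S| >= 2'.

If not (|S| >= 4), then not (|S| >= 2).


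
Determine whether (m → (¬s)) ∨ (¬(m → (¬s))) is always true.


Build the truth table over {m, s}:
m | s | φ
---------
F | F | T
T | F | T
F | T | T
T | T | T
Every row evaluates to true.

Yes, it is a tautology.


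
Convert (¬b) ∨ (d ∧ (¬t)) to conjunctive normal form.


Step 1: Distribute ∨ over ∧: (¬b) ∨ (d ∧ (¬t)) = ((¬b) ∨ d) ∧ ((¬b) ∨ (¬t)).

((¬b) ∨ d) ∧ ((¬b) ∨ (¬t))


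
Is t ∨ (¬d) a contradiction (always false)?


Truth table over {d, t}:
d | t | φ
---------
F | F | T
T | F | F
F | T | T
T | T | T
Satisfying assignment at row 1: d=F, t=F gives T.

No, it is not a contradiction.


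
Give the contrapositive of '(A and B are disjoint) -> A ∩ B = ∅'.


The contrapositive of (P → Q) is (¬Q → ¬P); it is logically equivalent to the original.
Here P = '(A and B are disjoint)' and Q = 'A ∩ B = ∅'.

If not (A ∩ B = ∅), then not ((A and B are disjoint)).


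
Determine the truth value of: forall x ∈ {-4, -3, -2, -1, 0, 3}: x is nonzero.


Evaluate the predicate on each element: -4:True, -3:True, -2:True, -1:True, 0:False, 3:True.
Counterexample x = 0 fails the predicate.

False


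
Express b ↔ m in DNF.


Step 1: b ↔ m is true exactly when both agree: (b ∧ m) ∨ (¬b ∧ ¬m).

(b ∧ m) ∨ ((¬b) ∧ (¬m))


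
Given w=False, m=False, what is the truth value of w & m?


Conjunction is true only when both operands are true.
Substitute: w=False, m=False.
False & False evaluates to False.

False


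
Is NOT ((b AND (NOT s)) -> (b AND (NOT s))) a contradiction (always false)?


Truth table over {b, s}:
b | s | φ
---------
F | F | F
T | F | F
F | T | F
T | T | F
Every row is false.

Yes, it is a contradiction.


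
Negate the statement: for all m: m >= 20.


¬(for all x: φ) = there exists x: ¬φ, and ¬(there exists x: φ) = for all x: ¬φ.
Apply to the universal statement.

there exists m: NOT(m >= 20)


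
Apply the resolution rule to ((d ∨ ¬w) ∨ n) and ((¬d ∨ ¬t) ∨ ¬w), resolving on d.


The clauses contain complementary literals d and ¬d.
Resolution eliminates this pair and disjoins the remaining literals (merging duplicates).

((n ∨ ¬w) ∨ ¬t)


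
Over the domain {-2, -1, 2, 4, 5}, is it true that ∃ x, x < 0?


Evaluate the predicate on each element: -2:T, -1:T, 2:F, 4:F, 5:F.
Witness x = -2 satisfies the predicate.

T


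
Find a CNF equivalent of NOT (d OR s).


Step 1: Apply De Morgan: ¬(d ∨ s) = ¬d ∧ ¬s.

(NOT d) AND (NOT s)


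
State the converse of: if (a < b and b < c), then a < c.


The converse of (P → Q) is (Q → P). It is not in general equivalent to the original.
Here P = '(a < b and b < c)' and Q = 'a < c'.

If a < c, then (a < b and b < c).


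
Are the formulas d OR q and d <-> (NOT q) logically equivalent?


Compare truth tables:
d | q | φ | ψ
-------------
F | F | F | F
T | F | T | T
F | T | T | T
T | T | T | F
They differ at row 4 (d=T, q=T): φ=T but ψ=F.

No, they are not logically equivalent.


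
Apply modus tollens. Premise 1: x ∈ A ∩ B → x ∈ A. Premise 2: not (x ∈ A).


Modus tollens: from (P → Q) and ¬Q, infer ¬P.
Q = 'x ∈ A' is denied; since P → Q, P must also fail.

Not (x ∈ A ∩ B).


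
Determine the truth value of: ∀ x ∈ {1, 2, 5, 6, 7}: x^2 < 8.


Evaluate the predicate on each element: 1:T, 2:T, 5:F, 6:F, 7:F.
Counterexample x = 5 fails the predicate.

F


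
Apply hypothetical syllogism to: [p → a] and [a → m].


Hypothetical syllogism: from (P → Q) and (Q → R), infer (P → R).
Chain the two implications through the shared middle term 'a'.

p → m


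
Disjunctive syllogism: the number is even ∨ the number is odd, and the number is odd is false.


Disjunctive syllogism: from (P ∨ Q) and ¬P, infer Q.
One disjunct, 'the number is odd', is ruled out; the other must hold.

the number is even


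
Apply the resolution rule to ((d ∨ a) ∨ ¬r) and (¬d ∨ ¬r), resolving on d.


The clauses contain complementary literals d and ¬d.
Resolution eliminates this pair and disjoins the remaining literals (merging duplicates).

(¬r ∨ a)


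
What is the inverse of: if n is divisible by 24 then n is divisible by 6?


The inverse of (P → Q) is (¬P → ¬Q). It is equivalent to the converse, not to the original.
Here P = 'n is divisible by 24' and Q = 'n is divisible by 6'.

If not (n is divisible by 24), then not (n is divisible by 6).


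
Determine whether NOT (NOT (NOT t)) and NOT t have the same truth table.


Compare truth tables:
t | φ | ψ
---------
F | T | T
T | F | F
The columns φ and ψ agree on every row.

Yes, they are logically equivalent.


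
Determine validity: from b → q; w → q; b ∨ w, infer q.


This matches the form of proof by cases: the conclusion follows in every model of the premises.

Valid.


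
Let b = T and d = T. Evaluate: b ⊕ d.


Exclusive or is true when exactly one operand is true.
Substitute: b=T, d=T.
T ⊕ T evaluates to F.

F


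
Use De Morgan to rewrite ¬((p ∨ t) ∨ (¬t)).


De Morgan: the negation of a disjunction is the conjunction of the negations.
Distribute ¬ across ∨, flipping it to ∧, and negate each literal.

((¬p) ∧ (¬t)) ∧ t


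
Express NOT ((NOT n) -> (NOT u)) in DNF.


Step 1: Rewrite implication then negate: ¬(¬(¬n) ∨ (¬u)) = (¬n) ∧ ¬(¬u).
Step 2: Eliminate any double negations (¬¬X = X).

(NOT n) AND u


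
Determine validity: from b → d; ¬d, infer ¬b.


This matches the form of modus tollens: the conclusion follows in every model of the premises.

Valid.


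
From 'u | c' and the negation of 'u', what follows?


Disjunctive syllogism: from (P ∨ Q) and ¬P, infer Q.
One disjunct, 'u', is ruled out; the other must hold.

c


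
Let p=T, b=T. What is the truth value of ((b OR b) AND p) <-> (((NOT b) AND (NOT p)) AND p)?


Substitute p=T, b=T:
b OR b = T OR T = T
(b OR b) AND p = T AND T = T
NOT b = F
NOT p = F
(NOT b) AND (NOT p) = F AND F = F
((NOT b) AND (NOT p)) AND p = F AND T = F
((b OR b) AND p) <-> (((NOT b) AND (NOT p)) AND p) = T <-> F = F

F


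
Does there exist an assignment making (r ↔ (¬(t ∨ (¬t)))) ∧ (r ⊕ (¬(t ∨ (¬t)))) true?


Check all 4 assignments over {r, t}:
r | t | φ
---------
F | F | F
T | F | F
F | T | F
T | T | F
No assignment makes the formula true.

Unsatisfiable.


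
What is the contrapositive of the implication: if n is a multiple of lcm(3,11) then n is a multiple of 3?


The contrapositive of (P → Q) is (¬Q → ¬P); it is logically equivalent to the original.
Here P = 'n is a multiple of lcm(3,11)' and Q = 'n is a multiple of 3'.

If not (n is a multiple of 3), then not (n is a multiple of lcm(3,11)).


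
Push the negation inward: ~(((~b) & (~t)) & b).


De Morgan: the negation of a conjunction is the disjunction of the negations.
Distribute ~ across &, flipping it to |, and negate each literal.

(b | t) | (~b)


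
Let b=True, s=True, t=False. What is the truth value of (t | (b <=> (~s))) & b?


Substitute b=True, s=True, t=False:
~s = False
b <=> (~s) = True <=> False = False
t | (b <=> (~s)) = False | False = False
(t | (b <=> (~s))) & b = False & True = False

False


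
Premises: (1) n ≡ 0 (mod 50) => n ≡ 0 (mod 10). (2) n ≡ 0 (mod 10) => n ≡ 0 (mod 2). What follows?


Hypothetical syllogism: from (P → Q) and (Q → R), infer (P → R).
Chain the two implications through the shared middle term 'n ≡ 0 (mod 10)'.

n ≡ 0 (mod 50) => n ≡ 0 (mod 2)


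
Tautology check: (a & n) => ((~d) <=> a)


Build the truth table over {a, d, n}:
a | d | n | φ
-------------
False | False | False | True
True | False | False | True
False | True | False | True
True | True | False | True
False | False | True | True
True | False | True | True
False | True | True | True
True | True | True | False
Counterexample at row 8: with a=True, d=True, n=True, the formula is False.

No, it is not a tautology.


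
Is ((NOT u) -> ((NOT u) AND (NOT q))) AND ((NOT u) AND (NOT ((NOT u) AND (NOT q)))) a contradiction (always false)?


Truth table over {q, u}:
q | u | φ
---------
F | F | F
T | F | F
F | T | F
T | T | F
Every row is false.

Yes, it is a contradiction.


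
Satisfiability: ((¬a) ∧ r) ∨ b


Search for a satisfying assignment over {a, b, r}.
Try a=F, b=T, r=F: the formula evaluates to T.
A satisfying assignment exists.

Satisfiable.


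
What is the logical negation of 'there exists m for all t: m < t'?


Negation flips each quantifier (∀↔∃) and negates the inner predicate.
¬(there exists m for all t: φ) = for all m there exists t: ¬φ.

for all m there exists t: NOT(m < t)


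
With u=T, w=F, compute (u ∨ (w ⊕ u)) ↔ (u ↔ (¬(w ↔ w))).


Substitute u=T, w=F:
w ⊕ u = F ⊕ T = T
u ∨ (w ⊕ u) = T ∨ T = T
w ↔ w = F ↔ F = T
¬(w ↔ w) = F
u ↔ (¬(w ↔ w)) = T ↔ F = F
(u ∨ (w ⊕ u)) ↔ (u ↔ (¬(w ↔ w))) = T ↔ F = F

F


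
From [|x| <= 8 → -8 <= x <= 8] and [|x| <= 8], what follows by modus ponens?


Modus ponens: from (P → Q) and P, infer Q.
P = '|x| <= 8' is asserted, and P → Q holds, so Q follows.

-8 <= x <= 8.


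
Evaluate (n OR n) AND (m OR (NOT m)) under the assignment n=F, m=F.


Substitute n=F, m=F:
n OR n = F OR F = F
NOT m = T
m OR (NOT m) = F OR T = T
(n OR n) AND (m OR (NOT m)) = F AND T = F

F


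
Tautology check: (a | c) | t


Build the truth table over {a, c, t}:
a | c | t | φ
-------------
False | False | False | False
True | False | False | True
False | True | False | True
True | True | False | True
False | False | True | True
True | False | True | True
False | True | True | True
True | True | True | True
Counterexample at row 1: with a=False, c=False, t=False, the formula is False.

No, it is not a tautology.


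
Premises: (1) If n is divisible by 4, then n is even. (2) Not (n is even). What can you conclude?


Modus tollens: from (P → Q) and ¬Q, infer ¬P.
Q = 'n is even' is denied; since P → Q, P must also fail.

Not (n is divisible by 4).


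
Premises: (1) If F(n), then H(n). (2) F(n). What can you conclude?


Modus ponens: from (P → Q) and P, infer Q.
P = 'F(n)' is asserted, and P → Q holds, so Q follows.

H(n).


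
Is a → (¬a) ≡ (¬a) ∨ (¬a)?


Compare truth tables:
a | φ | ψ
---------
F | T | T
T | F | F
The columns φ and ψ agree on every row.

Yes, they are logically equivalent.


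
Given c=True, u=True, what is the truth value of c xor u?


Exclusive or is true when exactly one operand is true.
Substitute: c=True, u=True.
True xor True evaluates to False.

False


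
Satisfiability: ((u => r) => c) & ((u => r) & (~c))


Check all 8 assignments over {c, r, u}:
c | r | u | φ
-------------
False | False | False | False
True | False | False | False
False | True | False | False
True | True | False | False
False | False | True | False
True | False | True | False
False | True | True | False
True | True | True | False
No assignment makes the formula true.

Unsatisfiable.


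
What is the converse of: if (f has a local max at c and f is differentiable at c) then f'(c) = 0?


The converse of (P → Q) is (Q → P). It is not in general equivalent to the original.
Here P = '(f has a local max at c and f is differentiable at c)' and Q = 'f'(c) = 0'.

If f'(c) = 0, then (f has a local max at c and f is differentiable at c).


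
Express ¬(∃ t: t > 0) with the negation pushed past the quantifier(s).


¬(∀ x: φ) = ∃ x: ¬φ, and ¬(∃ x: φ) = ∀ x: ¬φ.
Apply to the existential statement.

∀ t: ¬(t > 0)


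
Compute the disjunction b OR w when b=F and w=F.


Disjunction is false only when both operands are false.
Substitute: b=F, w=F.
F OR F evaluates to F.

F


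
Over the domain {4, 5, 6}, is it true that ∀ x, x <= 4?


Evaluate the predicate on each element: 4:T, 5:F, 6:F.
Counterexample x = 5 fails the predicate.

F


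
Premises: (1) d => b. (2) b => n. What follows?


Hypothetical syllogism: from (P → Q) and (Q → R), infer (P → R).
Chain the two implications through the shared middle term 'b'.

d => n


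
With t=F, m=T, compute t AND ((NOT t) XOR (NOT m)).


Substitute t=F, m=T:
NOT t = T
NOT m = F
(NOT t) XOR (NOT m) = T XOR F = T
t AND ((NOT t) XOR (NOT m)) = F AND T = F

F


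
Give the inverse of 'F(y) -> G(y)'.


The inverse of (P → Q) is (¬P → ¬Q). It is equivalent to the converse, not to the original.
Here P = 'F(y)' and Q = 'G(y)'.

If not (F(y)), then not (G(y)).


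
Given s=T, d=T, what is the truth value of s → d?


Implication is false only when antecedent is true and consequent is false.
Substitute: s=T, d=T.
T → T evaluates to T.

T


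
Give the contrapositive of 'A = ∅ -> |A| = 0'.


The contrapositive of (P → Q) is (¬Q → ¬P); it is logically equivalent to the original.
Here P = 'A = ∅' and Q = '|A| = 0'.

If not (|A| = 0), then not (A = ∅).


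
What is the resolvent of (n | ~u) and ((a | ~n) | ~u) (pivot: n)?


The clauses contain complementary literals n and ~n.
Resolution eliminates this pair and disjoins the remaining literals (merging duplicates).

(~u | a)


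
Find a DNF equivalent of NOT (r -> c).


Step 1: Rewrite implication then negate: ¬(¬r ∨ c) = r ∧ ¬c.

r AND (NOT c)


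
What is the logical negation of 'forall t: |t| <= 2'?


¬(forall x: φ) = exists x: ¬φ, and ¬(exists x: φ) = forall x: ¬φ.
Apply to the universal statement.

exists t: ~(|t| <= 2)


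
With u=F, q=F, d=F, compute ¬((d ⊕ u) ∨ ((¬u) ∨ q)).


Substitute u=F, q=F, d=F:
d ⊕ u = F ⊕ F = F
¬u = T
(¬u) ∨ q = T ∨ F = T
(d ⊕ u) ∨ ((¬u) ∨ q) = F ∨ T = T
¬((d ⊕ u) ∨ ((¬u) ∨ q)) = F

F


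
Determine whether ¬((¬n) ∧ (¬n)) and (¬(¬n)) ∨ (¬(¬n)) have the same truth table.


Compare truth tables:
n | φ | ψ
---------
F | F | F
T | T | T
The columns φ and ψ agree on every row.

Yes, they are logically equivalent.


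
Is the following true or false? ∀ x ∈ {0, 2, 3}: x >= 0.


Evaluate the predicate on each element: 0:T, 2:T, 3:T.
Every element satisfies the predicate.

T


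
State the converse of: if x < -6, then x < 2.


The converse of (P → Q) is (Q → P). It is not in general equivalent to the original.
Here P = 'x < -6' and Q = 'x < 2'.

If x < 2, then x < -6.


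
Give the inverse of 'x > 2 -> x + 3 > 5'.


The inverse of (P → Q) is (¬P → ¬Q). It is equivalent to the converse, not to the original.
Here P = 'x > 2' and Q = 'x + 3 > 5'.

If not (x > 2), then not (x + 3 > 5).


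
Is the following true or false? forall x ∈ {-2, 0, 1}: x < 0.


Evaluate the predicate on each element: -2:True, 0:False, 1:False.
Counterexample x = 0 fails the predicate.

False


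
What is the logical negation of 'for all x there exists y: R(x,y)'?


Negation flips each quantifier (∀↔∃) and negates the inner predicate.
¬(for all x there exists y: φ) = there exists x for all y: ¬φ.

there exists x for all y: NOT(R(x,y))


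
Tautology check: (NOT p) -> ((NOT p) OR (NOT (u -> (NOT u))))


Build the truth table over {p, u}:
p | u | φ
---------
F | F | T
T | F | T
F | T | T
T | T | T
Every row evaluates to true.

Yes, it is a tautology.


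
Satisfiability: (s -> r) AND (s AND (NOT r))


Check all 4 assignments over {r, s}:
r | s | φ
---------
F | F | F
T | F | F
F | T | F
T | T | F
No assignment makes the formula true.

Unsatisfiable.


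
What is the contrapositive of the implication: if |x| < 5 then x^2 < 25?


The contrapositive of (P → Q) is (¬Q → ¬P); it is logically equivalent to the original.
Here P = '|x| < 5' and Q = 'x^2 < 25'.

If not (x^2 < 25), then not (|x| < 5).


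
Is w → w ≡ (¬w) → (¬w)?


Compare truth tables:
w | φ | ψ
---------
F | T | T
T | T | T
The columns φ and ψ agree on every row.

Yes, they are logically equivalent.


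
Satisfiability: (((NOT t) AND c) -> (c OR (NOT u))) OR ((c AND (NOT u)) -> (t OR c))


Search for a satisfying assignment over {c, t, u}.
Try c=F, t=F, u=F: the formula evaluates to T.
A satisfying assignment exists.

Satisfiable.


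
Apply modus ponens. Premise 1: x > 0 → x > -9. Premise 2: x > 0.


Modus ponens: from (P → Q) and P, infer Q.
P = 'x > 0' is asserted, and P → Q holds, so Q follows.

x > -9.


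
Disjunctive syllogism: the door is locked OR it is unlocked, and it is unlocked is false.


Disjunctive syllogism: from (P ∨ Q) and ¬P, infer Q.
One disjunct, 'it is unlocked', is ruled out; the other must hold.

the door is locked


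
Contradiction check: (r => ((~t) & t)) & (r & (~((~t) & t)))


Truth table over {r, t}:
r | t | φ
---------
False | False | False
True | False | False
False | True | False
True | True | False
Every row is false.

Yes, it is a contradiction.


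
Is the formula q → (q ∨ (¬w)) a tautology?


Build the truth table over {q, w}:
q | w | φ
---------
F | F | T
T | F | T
F | T | T
T | T | T
Every row evaluates to true.

Yes, it is a tautology.


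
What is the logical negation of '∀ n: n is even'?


¬(∀ x: φ) = ∃ x: ¬φ, and ¬(∃ x: φ) = ∀ x: ¬φ.
Apply to the universal statement.

∃ n: ¬(n is even)


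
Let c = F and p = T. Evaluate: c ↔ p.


Biconditional is true when both operands have the same truth value.
Substitute: c=F, p=T.
F ↔ T evaluates to F.

F


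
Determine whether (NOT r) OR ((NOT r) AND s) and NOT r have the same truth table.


Compare truth tables:
r | s | φ | ψ
-------------
F | F | T | T
T | F | F | F
F | T | T | T
T | T | F | F
The columns φ and ψ agree on every row.

Yes, they are logically equivalent.


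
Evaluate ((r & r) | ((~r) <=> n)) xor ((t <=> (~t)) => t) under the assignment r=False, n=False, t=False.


Substitute r=False, n=False, t=False:
r & r = False & False = False
~r = True
(~r) <=> n = True <=> False = False
(r & r) | ((~r) <=> n) = False | False = False
~t = True
t <=> (~t) = False <=> True = False
(t <=> (~t)) => t = False => False = True
((r & r) | ((~r) <=> n)) xor ((t <=> (~t)) => t) = False xor True = True

True


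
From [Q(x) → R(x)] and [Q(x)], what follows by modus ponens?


Modus ponens: from (P → Q) and P, infer Q.
P = 'Q(x)' is asserted, and P → Q holds, so Q follows.

R(x).


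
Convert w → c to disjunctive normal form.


Step 1: Rewrite w → c as ¬w ∨ c.

(¬w) ∨ c


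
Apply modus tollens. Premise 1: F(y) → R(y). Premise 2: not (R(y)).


Modus tollens: from (P → Q) and ¬Q, infer ¬P.
Q = 'R(y)' is denied; since P → Q, P must also fail.

Not (F(y)).


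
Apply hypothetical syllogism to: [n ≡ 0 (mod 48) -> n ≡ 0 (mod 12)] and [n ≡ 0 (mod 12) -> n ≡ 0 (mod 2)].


Hypothetical syllogism: from (P → Q) and (Q → R), infer (P → R).
Chain the two implications through the shared middle term 'n ≡ 0 (mod 12)'.

n ≡ 0 (mod 48) -> n ≡ 0 (mod 2)


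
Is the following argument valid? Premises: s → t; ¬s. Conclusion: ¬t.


This is denying the antecedent (fallacy). There exist truth assignments where the premises are all true but the conclusion is false.

Invalid.


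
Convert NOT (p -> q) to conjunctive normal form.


Step 1: Rewrite p → q as ¬p ∨ q.
Step 2: Negate: ¬(¬p ∨ q) = p ∧ ¬q (De Morgan + double negation).

p AND (NOT q)


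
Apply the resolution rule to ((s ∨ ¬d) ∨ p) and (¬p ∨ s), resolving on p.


The clauses contain complementary literals p and ¬p.
Resolution eliminates this pair and disjoins the remaining literals (merging duplicates).

(s ∨ ¬d)


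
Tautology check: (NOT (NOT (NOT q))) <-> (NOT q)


Build the truth table over {q}:
q | φ
-----
F | T
T | T
Every row evaluates to true.

Yes, it is a tautology.


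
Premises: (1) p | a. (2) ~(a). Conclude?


Disjunctive syllogism: from (P ∨ Q) and ¬P, infer Q.
One disjunct, 'a', is ruled out; the other must hold.

p


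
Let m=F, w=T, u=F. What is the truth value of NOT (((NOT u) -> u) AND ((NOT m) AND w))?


Substitute m=F, w=T, u=F:
NOT u = T
(NOT u) -> u = T -> F = F
NOT m = T
(NOT m) AND w = T AND T = T
((NOT u) -> u) AND ((NOT m) AND w) = F AND T = F
NOT (((NOT u) -> u) AND ((NOT m) AND w)) = T

T


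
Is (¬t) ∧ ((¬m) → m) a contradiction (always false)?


Truth table over {m, t}:
m | t | φ
---------
F | F | F
T | F | T
F | T | F
T | T | F
Satisfying assignment at row 2: m=T, t=F gives T.

No, it is not a contradiction.


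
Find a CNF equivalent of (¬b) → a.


Step 1: Rewrite (¬b) → a as ¬(¬b) ∨ a.
Step 2: Eliminate any double negations (¬¬X = X).

b ∨ a


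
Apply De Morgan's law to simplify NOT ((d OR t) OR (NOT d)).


De Morgan: the negation of a disjunction is the conjunction of the negations.
Distribute NOT across OR, flipping it to AND, and negate each literal.

((NOT d) AND (NOT t)) AND d


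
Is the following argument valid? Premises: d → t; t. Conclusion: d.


This is affirming the consequent (fallacy). There exist truth assignments where the premises are all true but the conclusion is false.

Invalid.


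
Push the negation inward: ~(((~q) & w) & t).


De Morgan: the negation of a conjunction is the disjunction of the negations.
Distribute ~ across &, flipping it to |, and negate each literal.

(q | (~w)) | (~t)


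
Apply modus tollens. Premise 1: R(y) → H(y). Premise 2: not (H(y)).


Modus tollens: from (P → Q) and ¬Q, infer ¬P.
Q = 'H(y)' is denied; since P → Q, P must also fail.

Not (R(y)).


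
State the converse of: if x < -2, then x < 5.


The converse of (P → Q) is (Q → P). It is not in general equivalent to the original.
Here P = 'x < -2' and Q = 'x < 5'.

If x < 5, then x < -2.


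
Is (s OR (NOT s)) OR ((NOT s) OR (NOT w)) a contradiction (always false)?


Truth table over {s, w}:
s | w | φ
---------
F | F | T
T | F | T
F | T | T
T | T | T
Satisfying assignment at row 1: s=F, w=F gives T.

No, it is not a contradiction.


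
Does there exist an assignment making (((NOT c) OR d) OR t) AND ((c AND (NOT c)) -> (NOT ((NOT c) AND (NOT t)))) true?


Search for a satisfying assignment over {c, d, t}.
Try c=F, d=F, t=F: the formula evaluates to T.
A satisfying assignment exists.

Satisfiable.


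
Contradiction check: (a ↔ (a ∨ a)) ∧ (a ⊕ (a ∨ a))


Truth table over {a}:
a | φ
-----
F | F
T | F
Every row is false.

Yes, it is a contradiction.


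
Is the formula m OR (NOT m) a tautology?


Build the truth table over {m}:
m | φ
-----
F | T
T | T
Every row evaluates to true.

Yes, it is a tautology.


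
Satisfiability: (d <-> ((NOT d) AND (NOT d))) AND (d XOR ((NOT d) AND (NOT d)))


Check all 2 assignments over {d}:
d | φ
-----
F | F
T | F
No assignment makes the formula true.

Unsatisfiable.


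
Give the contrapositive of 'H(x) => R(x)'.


The contrapositive of (P → Q) is (¬Q → ¬P); it is logically equivalent to the original.
Here P = 'H(x)' and Q = 'R(x)'.

If not (R(x)), then not (H(x)).


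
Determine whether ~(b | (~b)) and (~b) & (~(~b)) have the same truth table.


Compare truth tables:
b | φ | ψ
---------
False | False | False
True | False | False
The columns φ and ψ agree on every row.

Yes, they are logically equivalent.


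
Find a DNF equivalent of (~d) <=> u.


Step 1: (¬d) ↔ u is true exactly when both agree: ((¬d) ∧ u) ∨ (¬(¬d) ∧ ¬u).
Step 2: Eliminate any double negations (¬¬X = X).

((~d) & u) | (d & (~u))


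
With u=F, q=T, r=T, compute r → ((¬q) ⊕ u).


Substitute u=F, q=T, r=T:
¬q = F
(¬q) ⊕ u = F ⊕ F = F
r → ((¬q) ⊕ u) = T → F = F

F


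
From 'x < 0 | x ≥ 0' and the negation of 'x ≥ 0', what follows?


Disjunctive syllogism: from (P ∨ Q) and ¬P, infer Q.
One disjunct, 'x ≥ 0', is ruled out; the other must hold.

x < 0


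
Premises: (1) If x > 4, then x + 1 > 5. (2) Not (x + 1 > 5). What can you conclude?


Modus tollens: from (P → Q) and ¬Q, infer ¬P.
Q = 'x + 1 > 5' is denied; since P → Q, P must also fail.

Not (x > 4).


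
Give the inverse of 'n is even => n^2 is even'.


The inverse of (P → Q) is (¬P → ¬Q). It is equivalent to the converse, not to the original.
Here P = 'n is even' and Q = 'n^2 is even'.

If not (n is even), then not (n^2 is even).


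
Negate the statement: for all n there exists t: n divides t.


Negation flips each quantifier (∀↔∃) and negates the inner predicate.
¬(for all n there exists t: φ) = there exists n for all t: ¬φ.

there exists n for all t: NOT(n divides t)


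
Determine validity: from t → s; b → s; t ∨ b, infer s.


This matches the form of proof by cases: the conclusion follows in every model of the premises.

Valid.


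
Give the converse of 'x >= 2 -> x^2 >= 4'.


The converse of (P → Q) is (Q → P). It is not in general equivalent to the original.
Here P = 'x >= 2' and Q = 'x^2 >= 4'.

If x^2 >= 4, then x >= 2.


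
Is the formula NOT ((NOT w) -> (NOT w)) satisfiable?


Check all 2 assignments over {w}:
w | φ
-----
F | F
T | F
No assignment makes the formula true.

Unsatisfiable.


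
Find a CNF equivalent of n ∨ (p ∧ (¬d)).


Step 1: Distribute ∨ over ∧: n ∨ (p ∧ (¬d)) = (n ∨ p) ∧ (n ∨ (¬d)).

(n ∨ p) ∧ (n ∨ (¬d))


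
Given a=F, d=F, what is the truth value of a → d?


Implication is false only when antecedent is true and consequent is false.
Substitute: a=F, d=F.
F → F evaluates to T.

T


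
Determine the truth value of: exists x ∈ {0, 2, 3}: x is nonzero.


Evaluate the predicate on each element: 0:False, 2:True, 3:True.
Witness x = 2 satisfies the predicate.

True


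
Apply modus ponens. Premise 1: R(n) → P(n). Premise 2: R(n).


Modus ponens: from (P → Q) and P, infer Q.
P = 'R(n)' is asserted, and P → Q holds, so Q follows.

P(n).


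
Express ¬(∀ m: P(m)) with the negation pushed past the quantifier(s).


¬(∀ x: φ) = ∃ x: ¬φ, and ¬(∃ x: φ) = ∀ x: ¬φ.
Apply to the universal statement.

∃ m: ¬(P(m))


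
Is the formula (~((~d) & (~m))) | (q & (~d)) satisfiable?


Search for a satisfying assignment over {d, m, q}.
Try d=True, m=False, q=False: the formula evaluates to True.
A satisfying assignment exists.

Satisfiable.


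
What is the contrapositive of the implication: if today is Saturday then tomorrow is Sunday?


The contrapositive of (P → Q) is (¬Q → ¬P); it is logically equivalent to the original.
Here P = 'today is Saturday' and Q = 'tomorrow is Sunday'.

If not (tomorrow is Sunday), then not (today is Saturday).


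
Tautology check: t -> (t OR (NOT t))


Build the truth table over {t}:
t | φ
-----
F | T
T | T
Every row evaluates to true.

Yes, it is a tautology.


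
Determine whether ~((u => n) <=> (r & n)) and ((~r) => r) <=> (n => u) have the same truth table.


Compare truth tables:
n | r | u | φ | ψ
-----------------
False | False | False | True | False
True | False | False | True | True
False | True | False | True | True
True | True | False | False | False
False | False | True | False | False
True | False | True | True | False
False | True | True | False | True
True | True | True | False | True
They differ at row 1 (n=False, r=False, u=False): φ=True but ψ=False.

No, they are not logically equivalent.


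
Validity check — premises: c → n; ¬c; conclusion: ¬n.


This is denying the antecedent (fallacy). There exist truth assignments where the premises are all true but the conclusion is false.

Invalid.


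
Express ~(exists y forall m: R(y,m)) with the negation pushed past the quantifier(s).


Negation flips each quantifier (∀↔∃) and negates the inner predicate.
¬(exists y forall m: φ) = forall y exists m: ¬φ.

forall y exists m: ~(R(y,m))


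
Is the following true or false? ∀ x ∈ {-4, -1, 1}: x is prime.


Evaluate the predicate on each element: -4:F, -1:F, 1:F.
Counterexample x = -4 fails the predicate.

F


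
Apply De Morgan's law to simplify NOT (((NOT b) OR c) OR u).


De Morgan: the negation of a disjunction is the conjunction of the negations.
Distribute NOT across OR, flipping it to AND, and negate each literal.

(b AND (NOT c)) AND (NOT u)


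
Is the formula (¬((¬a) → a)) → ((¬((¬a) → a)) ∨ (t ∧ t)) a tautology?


Build the truth table over {a, t}:
a | t | φ
---------
F | F | T
T | F | T
F | T | T
T | T | T
Every row evaluates to true.

Yes, it is a tautology.


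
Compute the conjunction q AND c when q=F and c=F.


Conjunction is true only when both operands are true.
Substitute: q=F, c=F.
F AND F evaluates to F.

F


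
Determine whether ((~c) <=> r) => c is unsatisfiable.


Truth table over {c, r}:
c | r | φ
---------
False | False | True
True | False | True
False | True | False
True | True | True
Satisfying assignment at row 1: c=False, r=False gives True.

No, it is not a contradiction.


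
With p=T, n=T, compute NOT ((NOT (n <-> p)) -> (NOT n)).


Substitute p=T, n=T:
n <-> p = T <-> T = T
NOT (n <-> p) = F
NOT n = F
(NOT (n <-> p)) -> (NOT n) = F -> F = T
NOT ((NOT (n <-> p)) -> (NOT n)) = F

F


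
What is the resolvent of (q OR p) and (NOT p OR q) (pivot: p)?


The clauses contain complementary literals p and NOTp.
Resolution eliminates this pair and disjoins the remaining literals (merging duplicates).

q


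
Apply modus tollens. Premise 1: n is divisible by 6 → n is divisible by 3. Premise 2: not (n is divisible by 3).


Modus tollens: from (P → Q) and ¬Q, infer ¬P.
Q = 'n is divisible by 3' is denied; since P → Q, P must also fail.

Not (n is divisible by 6).


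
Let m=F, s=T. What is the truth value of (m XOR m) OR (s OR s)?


Substitute m=F, s=T:
m XOR m = F XOR F = F
s OR s = T OR T = T
(m XOR m) OR (s OR s) = F OR T = T

T


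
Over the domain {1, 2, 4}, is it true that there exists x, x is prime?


Evaluate the predicate on each element: 1:F, 2:T, 4:F.
Witness x = 2 satisfies the predicate.

T


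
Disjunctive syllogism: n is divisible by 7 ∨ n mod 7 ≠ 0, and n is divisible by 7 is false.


Disjunctive syllogism: from (P ∨ Q) and ¬P, infer Q.
One disjunct, 'n is divisible by 7', is ruled out; the other must hold.

n mod 7 ≠ 0


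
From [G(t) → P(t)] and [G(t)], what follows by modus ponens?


Modus ponens: from (P → Q) and P, infer Q.
P = 'G(t)' is asserted, and P → Q holds, so Q follows.

P(t).


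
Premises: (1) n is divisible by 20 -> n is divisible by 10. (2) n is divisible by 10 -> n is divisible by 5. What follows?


Hypothetical syllogism: from (P → Q) and (Q → R), infer (P → R).
Chain the two implications through the shared middle term 'n is divisible by 10'.

n is divisible by 20 -> n is divisible by 5
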